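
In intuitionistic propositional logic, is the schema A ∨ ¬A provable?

This is the law of excluded middle, which is not intuitionistically valid.
A Kripke countermodel: worlds w0, w1; order generated by w0 ≤ w1; atoms true at each world — w0:{}; w1:{A}.
w0 ⊮ A ∨ ¬A: neither disjunct is forced at w0.
w0 lacks atom A, so w0 ⊮ A.
So the root w0 does not force the formula.

No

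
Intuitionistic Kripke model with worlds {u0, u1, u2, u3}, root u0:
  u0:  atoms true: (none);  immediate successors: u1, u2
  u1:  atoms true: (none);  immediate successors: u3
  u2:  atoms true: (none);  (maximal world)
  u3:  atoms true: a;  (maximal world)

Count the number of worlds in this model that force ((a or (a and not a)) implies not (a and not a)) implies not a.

1

u0: does not force it — u0 does not force ((a or (a and not a)) implies not (a and not a)) implies not a: already at u0 itself, u0 forces (a or (a and not a)) implies not (a and not a) but u0 does not force not a.
u1: does not force it — u1 does not force ((a or (a and not a)) implies not (a and not a)) implies not a: already at u1 itself, u1 forces (a or (a and not a)) implies not (a and not a) but u1 does not force not a.
u2: forces it.
u3: does not force it — u3 does not force ((a or (a and not a)) implies not (a and not a)) implies not a: already at u3 itself, u3 forces (a or (a and not a)) implies not (a and not a) but u3 does not force not a.
Worlds forcing the formula: {u2}.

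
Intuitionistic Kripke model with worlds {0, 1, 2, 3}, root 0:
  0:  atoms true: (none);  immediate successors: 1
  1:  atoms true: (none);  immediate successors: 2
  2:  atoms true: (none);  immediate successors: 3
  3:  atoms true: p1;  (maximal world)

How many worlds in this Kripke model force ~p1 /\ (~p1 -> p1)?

0

0: does not force it — 0 ||-/- ~p1 /\ (~p1 -> p1) since 0 fails ~p1.
1: does not force it — 1 ||-/- ~p1 /\ (~p1 -> p1) since 1 fails ~p1.
2: does not force it — 2 ||-/- ~p1 /\ (~p1 -> p1) since 2 fails ~p1.
3: does not force it.
Worlds forcing the formula: { }.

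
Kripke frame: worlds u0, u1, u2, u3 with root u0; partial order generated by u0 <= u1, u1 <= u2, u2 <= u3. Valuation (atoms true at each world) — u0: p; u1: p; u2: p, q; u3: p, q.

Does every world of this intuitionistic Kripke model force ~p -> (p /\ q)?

Yes

u0 ||- ~p -> (p /\ q) vacuously: no world accessible from u0 forces the antecedent ~p.
Since the root u0 forces ~p -> (p /\ q) and forcing is persistent (monotone upward), every world forces it.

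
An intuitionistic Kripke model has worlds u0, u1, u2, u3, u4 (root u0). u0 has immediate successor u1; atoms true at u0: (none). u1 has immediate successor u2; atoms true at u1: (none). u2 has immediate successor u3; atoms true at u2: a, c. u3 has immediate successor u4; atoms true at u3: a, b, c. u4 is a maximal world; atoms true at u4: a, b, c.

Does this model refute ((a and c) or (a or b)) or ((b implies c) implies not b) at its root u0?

u0 does not force ((a and c) or (a or b)) or ((b implies c) implies not b): neither disjunct is forced at u0.
u0 does not force (a and c) or (a or b): neither disjunct is forced at u0.
u0 does not force a and c since u0 fails a.
So the root u0 does not force ((a and c) or (a or b)) or ((b implies c) implies not b); the model is a countermodel.

Yes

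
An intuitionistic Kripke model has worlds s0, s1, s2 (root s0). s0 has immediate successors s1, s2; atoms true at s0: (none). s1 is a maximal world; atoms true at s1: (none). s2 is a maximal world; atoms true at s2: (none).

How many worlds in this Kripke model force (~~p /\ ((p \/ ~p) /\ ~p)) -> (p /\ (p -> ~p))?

3

s0: forces it.
s1: forces it.
s2: forces it.
Worlds forcing the formula: {s0, s1, s2}.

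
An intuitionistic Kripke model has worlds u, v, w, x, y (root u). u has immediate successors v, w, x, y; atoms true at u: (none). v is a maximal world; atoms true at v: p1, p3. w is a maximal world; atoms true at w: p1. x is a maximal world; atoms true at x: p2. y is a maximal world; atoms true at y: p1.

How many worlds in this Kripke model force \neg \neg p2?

1

u: does not force it — u \nVdash \neg \neg p2 since v is accessible from u and v \Vdash \neg p2.
v: does not force it — v \nVdash \neg \neg p2 since v is accessible from v and v \Vdash \neg p2.
w: does not force it.
x: forces it.
y: does not force it.
Worlds forcing the formula: {x}.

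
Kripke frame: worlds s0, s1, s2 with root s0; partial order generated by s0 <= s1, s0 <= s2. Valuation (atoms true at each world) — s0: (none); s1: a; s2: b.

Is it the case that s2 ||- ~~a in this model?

s2 ||-/- ~~a since s2 is accessible from s2 and s2 ||- ~a.
s2 ||- ~a: no world accessible from s2 forces a.

No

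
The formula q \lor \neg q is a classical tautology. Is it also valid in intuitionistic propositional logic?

This is the law of excluded middle, which is not intuitionistically valid.
A Kripke countermodel: worlds u, v; order generated by u \le v; atoms true at each world — u:{}; v:{q}.
u \nVdash q \lor \neg q: neither disjunct is forced at u.
u lacks atom q, so u \nVdash q.
So the root u does not force the formula.

No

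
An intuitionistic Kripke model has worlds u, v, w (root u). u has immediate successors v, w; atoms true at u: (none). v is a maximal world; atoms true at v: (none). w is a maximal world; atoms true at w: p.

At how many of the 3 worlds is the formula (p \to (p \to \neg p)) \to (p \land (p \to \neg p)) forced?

u: does not force it — u \nVdash (p \to (p \to \neg p)) \to (p \land (p \to \neg p)): at the accessible world v, v \Vdash p \to (p \to \neg p) but v \nVdash p \land (p \to \neg p).
v: does not force it — v \nVdash (p \to (p \to \neg p)) \to (p \land (p \to \neg p)): already at v itself, v \Vdash p \to (p \to \neg p) but v \nVdash p \land (p \to \neg p).
w: forces it.
Worlds forcing the formula: {w}.

1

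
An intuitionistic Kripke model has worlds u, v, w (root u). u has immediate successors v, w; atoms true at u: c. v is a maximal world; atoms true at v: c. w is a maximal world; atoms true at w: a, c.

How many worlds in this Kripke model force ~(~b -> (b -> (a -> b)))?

u: does not force it — u ||-/- ~(~b -> (b -> (a -> b))) since u is accessible from u and u ||- ~b -> (b -> (a -> b)).
v: does not force it — v ||-/- ~(~b -> (b -> (a -> b))) since v is accessible from v and v ||- ~b -> (b -> (a -> b)).
w: does not force it.
Worlds forcing the formula: { }.

0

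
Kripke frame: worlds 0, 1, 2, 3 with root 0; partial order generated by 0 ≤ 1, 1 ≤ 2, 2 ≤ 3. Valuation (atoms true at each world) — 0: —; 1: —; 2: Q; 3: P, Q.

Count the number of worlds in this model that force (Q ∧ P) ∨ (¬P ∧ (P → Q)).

1

0: does not force it — 0 ⊮ (Q ∧ P) ∨ (¬P ∧ (P → Q)): neither disjunct is forced at 0.
1: does not force it.
2: does not force it.
3: forces it.
Worlds forcing the formula: {3}.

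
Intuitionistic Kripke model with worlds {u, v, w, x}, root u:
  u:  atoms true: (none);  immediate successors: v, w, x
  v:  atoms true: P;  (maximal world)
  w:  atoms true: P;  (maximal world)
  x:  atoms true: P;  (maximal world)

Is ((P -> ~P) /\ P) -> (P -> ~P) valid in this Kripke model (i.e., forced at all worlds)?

u ||- ((P -> ~P) /\ P) -> (P -> ~P) vacuously: no world accessible from u forces the antecedent (P -> ~P) /\ P.
Since the root u forces ((P -> ~P) /\ P) -> (P -> ~P) and forcing is persistent (monotone upward), every world forces it.

Yes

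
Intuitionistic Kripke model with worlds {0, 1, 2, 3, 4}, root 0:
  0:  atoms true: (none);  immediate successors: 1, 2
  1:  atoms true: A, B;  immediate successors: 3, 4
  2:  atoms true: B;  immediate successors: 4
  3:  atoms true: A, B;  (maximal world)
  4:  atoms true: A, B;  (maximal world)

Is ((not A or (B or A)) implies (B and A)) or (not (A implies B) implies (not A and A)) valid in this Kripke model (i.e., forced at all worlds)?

Yes

0 forces ((not A or (B or A)) implies (B and A)) or (not (A implies B) implies (not A and A)) via the disjunct not (A implies B) implies (not A and A).
Since the root 0 forces ((not A or (B or A)) implies (B and A)) or (not (A implies B) implies (not A and A)) and forcing is persistent (monotone upward), every world forces it.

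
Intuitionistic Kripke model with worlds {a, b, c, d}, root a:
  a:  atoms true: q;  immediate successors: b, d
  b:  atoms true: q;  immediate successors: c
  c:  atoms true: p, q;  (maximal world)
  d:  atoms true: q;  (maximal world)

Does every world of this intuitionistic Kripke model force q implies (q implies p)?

No

Not every world: a does not force q implies (q implies p).
a does not force q implies (q implies p): already at a itself, a forces q but a does not force q implies p.
a does not force q implies p: already at a itself, a forces q but a does not force p.
a lacks atom p, so a does not force p.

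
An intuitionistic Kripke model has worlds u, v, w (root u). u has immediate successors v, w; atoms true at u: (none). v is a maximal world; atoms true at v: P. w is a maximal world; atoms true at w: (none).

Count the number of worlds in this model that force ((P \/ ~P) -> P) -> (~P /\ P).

u: does not force it — u ||-/- ((P \/ ~P) -> P) -> (~P /\ P): at the accessible world v, v ||- (P \/ ~P) -> P but v ||-/- ~P /\ P.
v: does not force it — v ||-/- ((P \/ ~P) -> P) -> (~P /\ P): already at v itself, v ||- (P \/ ~P) -> P but v ||-/- ~P /\ P.
w: forces it.
Worlds forcing the formula: {w}.

1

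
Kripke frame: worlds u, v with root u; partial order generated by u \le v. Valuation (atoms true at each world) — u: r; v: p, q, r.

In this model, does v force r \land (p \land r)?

v \Vdash r \land (p \land r) since v forces both conjuncts.

Yes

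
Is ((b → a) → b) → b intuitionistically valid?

No

This is Peirce's law, which is not intuitionistically valid.
A Kripke countermodel: worlds w0, w1; order generated by w0 ≤ w1; atoms true at each world — w0:{}; w1:{b}.
w0 ⊮ ((b → a) → b) → b: already at w0 itself, w0 ⊩ (b → a) → b but w0 ⊮ b.
w0 lacks atom b, so w0 ⊮ b.
So the root w0 does not force the formula.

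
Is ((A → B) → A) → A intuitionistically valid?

This is Peirce's law, which is not intuitionistically valid.
A Kripke countermodel: worlds s0, s1; order generated by s0 ≤ s1; atoms true at each world — s0:{}; s1:{A}.
s0 ⊮ ((A → B) → A) → A: already at s0 itself, s0 ⊩ (A → B) → A but s0 ⊮ A.
s0 lacks atom A, so s0 ⊮ A.
So the root s0 does not force the formula.

No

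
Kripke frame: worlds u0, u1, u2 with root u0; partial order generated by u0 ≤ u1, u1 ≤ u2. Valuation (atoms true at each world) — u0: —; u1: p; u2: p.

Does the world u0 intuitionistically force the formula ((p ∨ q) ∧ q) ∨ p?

u0 ⊮ ((p ∨ q) ∧ q) ∨ p: neither disjunct is forced at u0.
u0 ⊮ (p ∨ q) ∧ q since u0 fails p ∨ q.

No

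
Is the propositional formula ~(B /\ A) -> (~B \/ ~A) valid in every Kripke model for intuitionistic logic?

No

This is the constructively invalid direction of De Morgan's law for conjunction, which is not intuitionistically valid.
A Kripke countermodel: worlds s0, s1, s2; order generated by s0 <= s1, s0 <= s2; atoms true at each world — s0:{}; s1:{B}; s2:{A}.
s0 ||-/- ~(B /\ A) -> (~B \/ ~A): already at s0 itself, s0 ||- ~(B /\ A) but s0 ||-/- ~B \/ ~A.
s0 ||-/- ~B \/ ~A: neither disjunct is forced at s0.
s0 ||-/- ~B since s1 is accessible from s0 and s1 ||- B.
So the root s0 does not force the formula.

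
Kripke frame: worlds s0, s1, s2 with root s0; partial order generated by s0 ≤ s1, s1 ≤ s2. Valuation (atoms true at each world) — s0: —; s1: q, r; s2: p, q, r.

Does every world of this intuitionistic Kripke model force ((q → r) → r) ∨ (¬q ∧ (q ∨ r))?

No

Not every world: s0 ⊮ ((q → r) → r) ∨ (¬q ∧ (q ∨ r)).
s0 ⊮ ((q → r) → r) ∨ (¬q ∧ (q ∨ r)): neither disjunct is forced at s0.
s0 ⊮ (q → r) → r: already at s0 itself, s0 ⊩ q → r but s0 ⊮ r.
s0 lacks atom r, so s0 ⊮ r.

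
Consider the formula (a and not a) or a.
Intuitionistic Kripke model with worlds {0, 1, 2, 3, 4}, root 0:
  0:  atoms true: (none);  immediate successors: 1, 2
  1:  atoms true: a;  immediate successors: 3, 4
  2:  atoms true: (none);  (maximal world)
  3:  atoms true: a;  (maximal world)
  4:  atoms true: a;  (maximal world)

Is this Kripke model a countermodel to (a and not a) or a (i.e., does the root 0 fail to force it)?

0 does not force (a and not a) or a: neither disjunct is forced at 0.
0 does not force a and not a since 0 fails a.
So the root 0 does not force (a and not a) or a; the model is a countermodel.

Yes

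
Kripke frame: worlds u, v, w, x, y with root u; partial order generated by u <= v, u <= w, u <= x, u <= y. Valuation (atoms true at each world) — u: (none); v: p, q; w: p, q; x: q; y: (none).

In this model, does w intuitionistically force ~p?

w ||-/- ~p since w is accessible from w and w ||- p.

No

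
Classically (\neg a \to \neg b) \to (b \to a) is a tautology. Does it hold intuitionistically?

This is the converse of contraposition, which is not intuitionistically valid.
A Kripke countermodel: worlds s0, s1; order generated by s0 \le s1; atoms true at each world — s0:{b}; s1:{a,b}.
s0 \nVdash (\neg a \to \neg b) \to (b \to a): already at s0 itself, s0 \Vdash \neg a \to \neg b but s0 \nVdash b \to a.
s0 \nVdash b \to a: already at s0 itself, s0 \Vdash b but s0 \nVdash a.
s0 lacks atom a, so s0 \nVdash a.
So the root s0 does not force the formula.

No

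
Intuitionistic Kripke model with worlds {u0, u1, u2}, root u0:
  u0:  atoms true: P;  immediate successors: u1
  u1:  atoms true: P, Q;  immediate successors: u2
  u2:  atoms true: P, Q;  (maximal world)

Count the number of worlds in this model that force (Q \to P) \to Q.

u0: does not force it — u0 \nVdash (Q \to P) \to Q: already at u0 itself, u0 \Vdash Q \to P but u0 \nVdash Q.
u1: forces it.
u2: forces it.
Worlds forcing the formula: {u1, u2}.

2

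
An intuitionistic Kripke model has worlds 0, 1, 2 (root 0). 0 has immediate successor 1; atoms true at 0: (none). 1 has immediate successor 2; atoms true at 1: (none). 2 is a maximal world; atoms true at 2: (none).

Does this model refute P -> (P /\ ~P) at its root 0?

0 ||- P -> (P /\ ~P) vacuously: no world accessible from 0 forces the antecedent P.
So the root 0 forces P -> (P /\ ~P); the model is not a countermodel.

No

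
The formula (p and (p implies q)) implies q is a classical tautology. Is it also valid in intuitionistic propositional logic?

Yes

This is modus ponens in implicational form, which is intuitionistically derivable.
If a world forces p and p implies q, then applying the implication at that world (which is accessible from itself) gives q.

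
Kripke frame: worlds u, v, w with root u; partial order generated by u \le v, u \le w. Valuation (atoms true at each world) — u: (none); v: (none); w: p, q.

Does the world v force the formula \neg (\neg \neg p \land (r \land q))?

v \Vdash \neg (\neg \neg p \land (r \land q)): no world accessible from v forces \neg \neg p \land (r \land q).

Yes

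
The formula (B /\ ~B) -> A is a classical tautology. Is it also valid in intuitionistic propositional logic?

Yes

This is an instance of ex falso quodlibet, which is intuitionistically derivable.
No world can force both B and ~B, so the antecedent B /\ ~B is never forced and the implication holds vacuously at every world.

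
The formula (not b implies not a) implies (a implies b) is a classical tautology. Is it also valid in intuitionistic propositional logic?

This is the converse of contraposition, which is not intuitionistically valid.
A Kripke countermodel: worlds u0, u1; order generated by u0 <= u1; atoms true at each world — u0:{a}; u1:{a,b}.
u0 does not force (not b implies not a) implies (a implies b): already at u0 itself, u0 forces not b implies not a but u0 does not force a implies b.
u0 does not force a implies b: already at u0 itself, u0 forces a but u0 does not force b.
u0 lacks atom b, so u0 does not force b.
So the root u0 does not force the formula.

No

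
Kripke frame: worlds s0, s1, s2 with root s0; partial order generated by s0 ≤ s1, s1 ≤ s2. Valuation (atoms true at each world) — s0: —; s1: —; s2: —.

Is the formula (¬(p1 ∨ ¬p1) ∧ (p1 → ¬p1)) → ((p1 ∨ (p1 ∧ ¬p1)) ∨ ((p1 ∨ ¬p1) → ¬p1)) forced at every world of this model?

s0 ⊩ (¬(p1 ∨ ¬p1) ∧ (p1 → ¬p1)) → ((p1 ∨ (p1 ∧ ¬p1)) ∨ ((p1 ∨ ¬p1) → ¬p1)) vacuously: no world accessible from s0 forces the antecedent ¬(p1 ∨ ¬p1) ∧ (p1 → ¬p1).
Since the root s0 forces (¬(p1 ∨ ¬p1) ∧ (p1 → ¬p1)) → ((p1 ∨ (p1 ∧ ¬p1)) ∨ ((p1 ∨ ¬p1) → ¬p1)) and forcing is persistent (monotone upward), every world forces it.

Yes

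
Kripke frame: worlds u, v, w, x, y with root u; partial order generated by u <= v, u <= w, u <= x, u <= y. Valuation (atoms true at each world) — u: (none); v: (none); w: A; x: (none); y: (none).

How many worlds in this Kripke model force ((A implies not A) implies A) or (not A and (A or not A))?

u: does not force it — u does not force ((A implies not A) implies A) or (not A and (A or not A)): neither disjunct is forced at u.
v: forces it.
w: forces it.
x: forces it.
y: forces it.
Worlds forcing the formula: {v, w, x, y}.

4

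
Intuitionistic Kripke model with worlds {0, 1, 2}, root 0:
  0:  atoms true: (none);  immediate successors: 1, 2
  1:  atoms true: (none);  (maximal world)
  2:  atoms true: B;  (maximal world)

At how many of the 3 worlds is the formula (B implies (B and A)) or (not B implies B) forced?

2

0: does not force it — 0 does not force (B implies (B and A)) or (not B implies B): neither disjunct is forced at 0.
1: forces it.
2: forces it.
Worlds forcing the formula: {1, 2}.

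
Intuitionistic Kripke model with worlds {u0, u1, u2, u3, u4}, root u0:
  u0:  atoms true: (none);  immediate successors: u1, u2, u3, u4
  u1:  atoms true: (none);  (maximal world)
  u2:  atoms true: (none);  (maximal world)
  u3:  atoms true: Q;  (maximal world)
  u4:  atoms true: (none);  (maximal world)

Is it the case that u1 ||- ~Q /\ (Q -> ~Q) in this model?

Yes

u1 ||- ~Q /\ (Q -> ~Q) since u1 forces both conjuncts.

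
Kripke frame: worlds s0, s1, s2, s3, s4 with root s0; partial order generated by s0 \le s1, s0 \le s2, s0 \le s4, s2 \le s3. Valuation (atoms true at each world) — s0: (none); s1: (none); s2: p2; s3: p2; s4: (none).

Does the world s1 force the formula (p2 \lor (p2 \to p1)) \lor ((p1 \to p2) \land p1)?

s1 \Vdash (p2 \lor (p2 \to p1)) \lor ((p1 \to p2) \land p1) via the disjunct p2 \lor (p2 \to p1).

Yes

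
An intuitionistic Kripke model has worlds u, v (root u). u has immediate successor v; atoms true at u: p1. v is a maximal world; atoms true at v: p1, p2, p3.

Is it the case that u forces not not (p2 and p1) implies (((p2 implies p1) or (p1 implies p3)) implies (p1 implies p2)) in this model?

No

u does not force not not (p2 and p1) implies (((p2 implies p1) or (p1 implies p3)) implies (p1 implies p2)): already at u itself, u forces not not (p2 and p1) but u does not force ((p2 implies p1) or (p1 implies p3)) implies (p1 implies p2).
u does not force ((p2 implies p1) or (p1 implies p3)) implies (p1 implies p2): already at u itself, u forces (p2 implies p1) or (p1 implies p3) but u does not force p1 implies p2.
u does not force p1 implies p2: already at u itself, u forces p1 but u does not force p2.
u lacks atom p2, so u does not force p2.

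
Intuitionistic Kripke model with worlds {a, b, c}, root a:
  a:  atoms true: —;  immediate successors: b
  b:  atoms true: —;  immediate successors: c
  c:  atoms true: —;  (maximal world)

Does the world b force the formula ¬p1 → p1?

b ⊮ ¬p1 → p1: already at b itself, b ⊩ ¬p1 but b ⊮ p1.
b lacks atom p1, so b ⊮ p1.

No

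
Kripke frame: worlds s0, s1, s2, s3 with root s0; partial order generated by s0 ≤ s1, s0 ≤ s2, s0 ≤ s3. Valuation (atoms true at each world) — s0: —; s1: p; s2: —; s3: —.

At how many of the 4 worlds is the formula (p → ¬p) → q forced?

s0: does not force it — s0 ⊮ (p → ¬p) → q: at the accessible world s2, s2 ⊩ p → ¬p but s2 ⊮ q.
s1: forces it.
s2: does not force it — s2 ⊮ (p → ¬p) → q: already at s2 itself, s2 ⊩ p → ¬p but s2 ⊮ q.
s3: does not force it.
Worlds forcing the formula: {s1}.

1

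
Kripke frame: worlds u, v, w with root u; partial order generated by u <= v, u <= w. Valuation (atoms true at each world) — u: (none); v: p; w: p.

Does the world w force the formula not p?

No

w does not force not p since w is accessible from w and w forces p.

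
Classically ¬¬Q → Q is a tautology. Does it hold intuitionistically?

This is double-negation elimination, which is not intuitionistically valid.
A Kripke countermodel: worlds u0, u1; order generated by u0 ≤ u1; atoms true at each world — u0:{}; u1:{Q}.
u0 ⊮ ¬¬Q → Q: already at u0 itself, u0 ⊩ ¬¬Q but u0 ⊮ Q.
u0 lacks atom Q, so u0 ⊮ Q.
So the root u0 does not force the formula.

No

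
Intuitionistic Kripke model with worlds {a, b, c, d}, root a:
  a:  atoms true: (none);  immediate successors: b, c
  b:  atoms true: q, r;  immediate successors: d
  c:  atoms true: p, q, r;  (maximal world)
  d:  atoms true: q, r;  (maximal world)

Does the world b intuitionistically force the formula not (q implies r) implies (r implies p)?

b forces not (q implies r) implies (r implies p) vacuously: no world accessible from b forces the antecedent not (q implies r).

Yes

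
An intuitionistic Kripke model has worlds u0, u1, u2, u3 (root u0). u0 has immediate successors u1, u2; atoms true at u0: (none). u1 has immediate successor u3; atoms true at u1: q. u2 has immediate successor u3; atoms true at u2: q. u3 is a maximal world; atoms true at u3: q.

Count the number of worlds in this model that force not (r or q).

0

u0: does not force it — u0 does not force not (r or q) since u1 is accessible from u0 and u1 forces r or q.
u1: does not force it.
u2: does not force it.
u3: does not force it.
Worlds forcing the formula: { }.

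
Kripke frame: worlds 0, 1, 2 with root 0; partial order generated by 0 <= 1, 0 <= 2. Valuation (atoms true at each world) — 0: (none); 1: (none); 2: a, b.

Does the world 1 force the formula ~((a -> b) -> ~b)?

No

1 ||-/- ~((a -> b) -> ~b) since 1 is accessible from 1 and 1 ||- (a -> b) -> ~b.
1 ||- (a -> b) -> ~b: every world accessible from 1 that forces a -> b (namely 1) also forces ~b.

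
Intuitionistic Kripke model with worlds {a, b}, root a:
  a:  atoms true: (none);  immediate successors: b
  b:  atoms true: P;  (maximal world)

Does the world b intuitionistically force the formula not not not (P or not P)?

b does not force not not not (P or not P) since b is accessible from b and b forces not not (P or not P).
b forces not not (P or not P): no world accessible from b forces not (P or not P).

No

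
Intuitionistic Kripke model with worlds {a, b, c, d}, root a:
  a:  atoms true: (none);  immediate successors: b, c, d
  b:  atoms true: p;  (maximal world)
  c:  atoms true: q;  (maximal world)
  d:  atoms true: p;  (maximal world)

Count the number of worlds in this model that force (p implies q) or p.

a: does not force it — a does not force (p implies q) or p: neither disjunct is forced at a.
b: forces it.
c: forces it.
d: forces it.
Worlds forcing the formula: {b, c, d}.

3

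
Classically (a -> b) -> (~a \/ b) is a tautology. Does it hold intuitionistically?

No

This is the material-implication-as-disjunction principle, which is not intuitionistically valid.
A Kripke countermodel: worlds u, v; order generated by u <= v; atoms true at each world — u:{}; v:{a,b}.
u ||-/- (a -> b) -> (~a \/ b): already at u itself, u ||- a -> b but u ||-/- ~a \/ b.
u ||-/- ~a \/ b: neither disjunct is forced at u.
u ||-/- ~a since v is accessible from u and v ||- a.
So the root u does not force the formula.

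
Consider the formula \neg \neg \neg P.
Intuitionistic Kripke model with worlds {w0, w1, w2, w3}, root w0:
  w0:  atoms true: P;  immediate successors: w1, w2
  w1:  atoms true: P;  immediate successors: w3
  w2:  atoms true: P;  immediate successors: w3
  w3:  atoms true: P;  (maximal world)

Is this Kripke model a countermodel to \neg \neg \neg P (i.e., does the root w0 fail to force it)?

Yes

w0 \nVdash \neg \neg \neg P since w0 is accessible from w0 and w0 \Vdash \neg \neg P.
w0 \Vdash \neg \neg P: no world accessible from w0 forces \neg P.
So the root w0 does not force \neg \neg \neg P; the model is a countermodel.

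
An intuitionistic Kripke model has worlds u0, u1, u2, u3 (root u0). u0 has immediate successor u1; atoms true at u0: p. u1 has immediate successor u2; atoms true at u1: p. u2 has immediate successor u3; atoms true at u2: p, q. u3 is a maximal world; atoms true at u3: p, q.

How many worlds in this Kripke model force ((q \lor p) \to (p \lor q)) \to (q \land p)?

2

u0: does not force it — u0 \nVdash ((q \lor p) \to (p \lor q)) \to (q \land p): already at u0 itself, u0 \Vdash (q \lor p) \to (p \lor q) but u0 \nVdash q \land p.
u1: does not force it.
u2: forces it.
u3: forces it.
Worlds forcing the formula: {u2, u3}.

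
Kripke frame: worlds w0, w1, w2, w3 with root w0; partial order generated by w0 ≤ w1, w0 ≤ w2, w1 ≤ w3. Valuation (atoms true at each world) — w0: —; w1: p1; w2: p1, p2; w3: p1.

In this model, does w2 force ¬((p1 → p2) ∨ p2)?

No

w2 ⊮ ¬((p1 → p2) ∨ p2) since w2 is accessible from w2 and w2 ⊩ (p1 → p2) ∨ p2.
w2 ⊩ (p1 → p2) ∨ p2 via the disjunct p1 → p2.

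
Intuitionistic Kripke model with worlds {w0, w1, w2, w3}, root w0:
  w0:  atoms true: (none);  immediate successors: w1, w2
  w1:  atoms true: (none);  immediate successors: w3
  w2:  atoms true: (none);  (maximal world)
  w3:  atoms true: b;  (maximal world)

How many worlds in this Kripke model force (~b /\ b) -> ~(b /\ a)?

4

w0: forces it.
w1: forces it.
w2: forces it.
w3: forces it.
Worlds forcing the formula: {w0, w1, w2, w3}.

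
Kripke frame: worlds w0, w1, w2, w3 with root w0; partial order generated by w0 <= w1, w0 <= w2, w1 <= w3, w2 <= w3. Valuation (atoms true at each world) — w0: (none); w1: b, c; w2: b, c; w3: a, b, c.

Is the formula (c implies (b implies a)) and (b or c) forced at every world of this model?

No

Not every world: w0 does not force (c implies (b implies a)) and (b or c).
w0 does not force (c implies (b implies a)) and (b or c) since w0 fails c implies (b implies a).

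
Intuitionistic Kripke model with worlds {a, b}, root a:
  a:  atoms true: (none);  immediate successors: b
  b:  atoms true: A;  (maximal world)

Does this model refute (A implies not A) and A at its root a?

Yes

a does not force (A implies not A) and A since a fails A implies not A.
So the root a does not force (A implies not A) and A; the model is a countermodel.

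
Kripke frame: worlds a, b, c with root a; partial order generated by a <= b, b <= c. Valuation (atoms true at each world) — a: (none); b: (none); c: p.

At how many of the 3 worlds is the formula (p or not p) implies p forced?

a: forces it.
b: forces it.
c: forces it.
Worlds forcing the formula: {a, b, c}.

3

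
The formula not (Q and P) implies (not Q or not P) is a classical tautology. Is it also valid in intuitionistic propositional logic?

This is the constructively invalid direction of De Morgan's law for conjunction, which is not intuitionistically valid.
A Kripke countermodel: worlds u0, u1, u2; order generated by u0 <= u1, u0 <= u2; atoms true at each world — u0:{}; u1:{Q}; u2:{P}.
u0 does not force not (Q and P) implies (not Q or not P): already at u0 itself, u0 forces not (Q and P) but u0 does not force not Q or not P.
u0 does not force not Q or not P: neither disjunct is forced at u0.
u0 does not force not Q since u1 is accessible from u0 and u1 forces Q.
So the root u0 does not force the formula.

No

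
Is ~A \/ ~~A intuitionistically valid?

This is the weak law of excluded middle, which is not intuitionistically valid.
A Kripke countermodel: worlds 0, 1, 2; order generated by 0 <= 1, 0 <= 2; atoms true at each world — 0:{}; 1:{A}; 2:{}.
0 ||-/- ~A \/ ~~A: neither disjunct is forced at 0.
0 ||-/- ~A since 1 is accessible from 0 and 1 ||- A.
So the root 0 does not force the formula.

No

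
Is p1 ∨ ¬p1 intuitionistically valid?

This is the law of excluded middle, which is not intuitionistically valid.
A Kripke countermodel: worlds u0, u1; order generated by u0 ≤ u1; atoms true at each world — u0:{}; u1:{p1}.
u0 ⊮ p1 ∨ ¬p1: neither disjunct is forced at u0.
u0 lacks atom p1, so u0 ⊮ p1.
So the root u0 does not force the formula.

No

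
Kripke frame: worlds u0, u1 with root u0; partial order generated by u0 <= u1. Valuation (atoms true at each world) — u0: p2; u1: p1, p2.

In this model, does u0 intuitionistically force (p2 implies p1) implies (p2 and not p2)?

u0 does not force (p2 implies p1) implies (p2 and not p2): at the accessible world u1, u1 forces p2 implies p1 but u1 does not force p2 and not p2.
u1 does not force p2 and not p2 since u1 fails not p2.

No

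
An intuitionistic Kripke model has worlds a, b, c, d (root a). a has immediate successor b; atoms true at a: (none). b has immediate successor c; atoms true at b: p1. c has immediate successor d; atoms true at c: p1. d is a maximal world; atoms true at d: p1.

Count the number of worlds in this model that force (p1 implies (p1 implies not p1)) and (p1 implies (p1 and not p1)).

0

a: does not force it — a does not force (p1 implies (p1 implies not p1)) and (p1 implies (p1 and not p1)) since a fails p1 implies (p1 implies not p1).
b: does not force it — b does not force (p1 implies (p1 implies not p1)) and (p1 implies (p1 and not p1)) since b fails p1 implies (p1 implies not p1).
c: does not force it.
d: does not force it.
Worlds forcing the formula: { }.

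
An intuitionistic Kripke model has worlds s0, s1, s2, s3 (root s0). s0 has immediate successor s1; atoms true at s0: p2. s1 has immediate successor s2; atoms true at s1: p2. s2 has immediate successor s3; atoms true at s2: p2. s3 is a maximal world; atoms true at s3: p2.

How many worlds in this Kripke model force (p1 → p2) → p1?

0

s0: does not force it — s0 ⊮ (p1 → p2) → p1: already at s0 itself, s0 ⊩ p1 → p2 but s0 ⊮ p1.
s1: does not force it — s1 ⊮ (p1 → p2) → p1: already at s1 itself, s1 ⊩ p1 → p2 but s1 ⊮ p1.
s2: does not force it.
s3: does not force it.
Worlds forcing the formula: { }.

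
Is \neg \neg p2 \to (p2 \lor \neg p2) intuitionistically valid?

This is a variant of double-negation elimination (deriving excluded middle from double negation), which is not intuitionistically valid.
A Kripke countermodel: worlds 0, 1; order generated by 0 \le 1; atoms true at each world — 0:{}; 1:{p2}.
0 \nVdash \neg \neg p2 \to (p2 \lor \neg p2): already at 0 itself, 0 \Vdash \neg \neg p2 but 0 \nVdash p2 \lor \neg p2.
0 \nVdash p2 \lor \neg p2: neither disjunct is forced at 0.
0 lacks atom p2, so 0 \nVdash p2.
So the root 0 does not force the formula.

No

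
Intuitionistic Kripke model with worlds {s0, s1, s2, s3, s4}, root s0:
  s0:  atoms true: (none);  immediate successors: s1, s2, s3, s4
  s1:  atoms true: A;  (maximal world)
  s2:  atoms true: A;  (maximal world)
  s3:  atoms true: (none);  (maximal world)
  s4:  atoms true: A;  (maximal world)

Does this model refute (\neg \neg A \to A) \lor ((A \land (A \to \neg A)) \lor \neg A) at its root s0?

No

s0 \Vdash (\neg \neg A \to A) \lor ((A \land (A \to \neg A)) \lor \neg A) via the disjunct \neg \neg A \to A.
So the root s0 forces (\neg \neg A \to A) \lor ((A \land (A \to \neg A)) \lor \neg A); the model is not a countermodel.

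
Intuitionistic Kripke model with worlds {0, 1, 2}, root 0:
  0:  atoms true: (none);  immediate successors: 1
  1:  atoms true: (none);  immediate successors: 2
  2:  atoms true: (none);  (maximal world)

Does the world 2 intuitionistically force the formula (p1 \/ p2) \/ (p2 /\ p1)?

No

2 ||-/- (p1 \/ p2) \/ (p2 /\ p1): neither disjunct is forced at 2.
2 ||-/- p1 \/ p2: neither disjunct is forced at 2.
2 lacks atom p1, so 2 ||-/- p1.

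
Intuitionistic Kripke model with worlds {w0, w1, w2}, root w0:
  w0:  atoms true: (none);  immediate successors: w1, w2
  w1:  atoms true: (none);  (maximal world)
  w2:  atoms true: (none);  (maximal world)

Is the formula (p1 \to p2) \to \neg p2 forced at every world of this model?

w0 \Vdash (p1 \to p2) \to \neg p2: every world accessible from w0 that forces p1 \to p2 (namely w0, w1, w2) also forces \neg p2.
Since the root w0 forces (p1 \to p2) \to \neg p2 and forcing is persistent (monotone upward), every world forces it.

Yes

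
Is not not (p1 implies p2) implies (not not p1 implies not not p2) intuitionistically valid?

This is the distribution of double negation over implication, which is intuitionistically derivable.
Assume not not (p1 implies p2) and not not p1; suppose not p2. Then p1 implies p2 would give not p1 (by contraposition), contradicting not not p1; so not (p1 implies p2), contradicting not not (p1 implies p2). Hence not not p2.

Yes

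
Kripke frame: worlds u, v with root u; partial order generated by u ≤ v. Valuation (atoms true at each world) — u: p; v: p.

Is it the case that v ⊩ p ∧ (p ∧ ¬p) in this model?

No

v ⊮ p ∧ (p ∧ ¬p) since v fails p ∧ ¬p.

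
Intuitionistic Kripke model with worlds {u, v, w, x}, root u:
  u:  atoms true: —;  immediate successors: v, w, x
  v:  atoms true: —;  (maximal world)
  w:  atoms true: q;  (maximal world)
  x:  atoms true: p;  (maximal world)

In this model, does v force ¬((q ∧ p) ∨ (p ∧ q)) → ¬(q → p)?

v ⊮ ¬((q ∧ p) ∨ (p ∧ q)) → ¬(q → p): already at v itself, v ⊩ ¬((q ∧ p) ∨ (p ∧ q)) but v ⊮ ¬(q → p).
v ⊮ ¬(q → p) since v is accessible from v and v ⊩ q → p.
v ⊩ q → p vacuously: no world accessible from v forces the antecedent q.

No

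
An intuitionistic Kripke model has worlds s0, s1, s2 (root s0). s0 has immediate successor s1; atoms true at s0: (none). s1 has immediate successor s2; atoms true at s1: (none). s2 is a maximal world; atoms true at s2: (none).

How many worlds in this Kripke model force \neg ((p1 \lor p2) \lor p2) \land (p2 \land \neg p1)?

s0: does not force it — s0 \nVdash \neg ((p1 \lor p2) \lor p2) \land (p2 \land \neg p1) since s0 fails p2 \land \neg p1.
s1: does not force it — s1 \nVdash \neg ((p1 \lor p2) \lor p2) \land (p2 \land \neg p1) since s1 fails p2 \land \neg p1.
s2: does not force it.
Worlds forcing the formula: { }.

0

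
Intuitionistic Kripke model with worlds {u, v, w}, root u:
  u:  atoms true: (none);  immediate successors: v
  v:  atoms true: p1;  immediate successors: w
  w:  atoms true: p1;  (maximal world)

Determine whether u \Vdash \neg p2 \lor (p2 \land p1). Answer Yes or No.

Yes

u \Vdash \neg p2 \lor (p2 \land p1) via the disjunct \neg p2.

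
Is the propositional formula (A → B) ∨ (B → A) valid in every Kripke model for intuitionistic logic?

No

This is the Gödel–Dummett linearity axiom, which is not intuitionistically valid.
A Kripke countermodel: worlds u, v, w; order generated by u ≤ v, u ≤ w; atoms true at each world — u:{}; v:{A}; w:{B}.
u ⊮ (A → B) ∨ (B → A): neither disjunct is forced at u.
u ⊮ A → B: at the accessible world v, v ⊩ A but v ⊮ B.
v lacks atom B, so v ⊮ B.
So the root u does not force the formula.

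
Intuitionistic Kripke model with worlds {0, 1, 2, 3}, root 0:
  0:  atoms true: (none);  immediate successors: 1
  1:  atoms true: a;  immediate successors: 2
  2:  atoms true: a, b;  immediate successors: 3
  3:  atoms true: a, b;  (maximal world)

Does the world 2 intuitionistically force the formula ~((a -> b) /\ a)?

No

2 ||-/- ~((a -> b) /\ a) since 2 is accessible from 2 and 2 ||- (a -> b) /\ a.
2 ||- (a -> b) /\ a since 2 forces both conjuncts.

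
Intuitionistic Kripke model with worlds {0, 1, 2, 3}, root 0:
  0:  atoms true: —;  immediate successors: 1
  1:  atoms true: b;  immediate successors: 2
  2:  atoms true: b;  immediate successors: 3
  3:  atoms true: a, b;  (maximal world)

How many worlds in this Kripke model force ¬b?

0: does not force it — 0 ⊮ ¬b since 1 is accessible from 0 and 1 ⊩ b.
1: does not force it — 1 ⊮ ¬b since 1 is accessible from 1 and 1 ⊩ b.
2: does not force it.
3: does not force it.
Worlds forcing the formula: { }.

0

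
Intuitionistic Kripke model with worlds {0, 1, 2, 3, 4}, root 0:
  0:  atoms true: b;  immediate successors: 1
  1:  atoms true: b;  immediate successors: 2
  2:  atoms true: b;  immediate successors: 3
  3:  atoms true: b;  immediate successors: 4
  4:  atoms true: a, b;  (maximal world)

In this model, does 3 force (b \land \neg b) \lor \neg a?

No

3 \nVdash (b \land \neg b) \lor \neg a: neither disjunct is forced at 3.
3 \nVdash b \land \neg b since 3 fails \neg b.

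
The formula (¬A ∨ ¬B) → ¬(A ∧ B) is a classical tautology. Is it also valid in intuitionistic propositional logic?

This is a constructively valid De Morgan direction (disjunction of negations to negated conjunction), which is intuitionistically derivable.
If ¬A holds at a world then no accessible world forces A, hence none forces A ∧ B; likewise for ¬B.

Yes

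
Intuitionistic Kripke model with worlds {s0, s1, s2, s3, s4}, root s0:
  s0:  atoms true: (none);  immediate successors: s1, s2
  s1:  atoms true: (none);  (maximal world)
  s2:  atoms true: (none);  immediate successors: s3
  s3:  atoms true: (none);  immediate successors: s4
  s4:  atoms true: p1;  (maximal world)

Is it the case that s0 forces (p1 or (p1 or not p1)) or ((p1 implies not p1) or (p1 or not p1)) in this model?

s0 does not force (p1 or (p1 or not p1)) or ((p1 implies not p1) or (p1 or not p1)): neither disjunct is forced at s0.
s0 does not force p1 or (p1 or not p1): neither disjunct is forced at s0.
s0 lacks atom p1, so s0 does not force p1.

No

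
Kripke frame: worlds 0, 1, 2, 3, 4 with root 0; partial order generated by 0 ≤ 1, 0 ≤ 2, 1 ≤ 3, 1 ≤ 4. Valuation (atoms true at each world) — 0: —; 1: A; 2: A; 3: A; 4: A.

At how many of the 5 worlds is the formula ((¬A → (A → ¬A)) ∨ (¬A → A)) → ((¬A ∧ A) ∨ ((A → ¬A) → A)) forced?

0: forces it.
1: forces it.
2: forces it.
3: forces it.
4: forces it.
Worlds forcing the formula: {0, 1, 2, 3, 4}.

5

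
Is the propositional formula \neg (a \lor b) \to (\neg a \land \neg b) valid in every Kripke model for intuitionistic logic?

Yes

This is a constructively valid De Morgan direction (negated disjunction to conjunction of negations), which is intuitionistically derivable.
From \neg (a \lor b): if a held then a \lor b would, contradiction — so \neg a; similarly \neg b.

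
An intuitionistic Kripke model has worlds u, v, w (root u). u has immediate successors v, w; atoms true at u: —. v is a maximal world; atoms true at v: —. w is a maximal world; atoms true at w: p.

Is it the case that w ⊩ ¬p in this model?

No

w ⊮ ¬p since w is accessible from w and w ⊩ p.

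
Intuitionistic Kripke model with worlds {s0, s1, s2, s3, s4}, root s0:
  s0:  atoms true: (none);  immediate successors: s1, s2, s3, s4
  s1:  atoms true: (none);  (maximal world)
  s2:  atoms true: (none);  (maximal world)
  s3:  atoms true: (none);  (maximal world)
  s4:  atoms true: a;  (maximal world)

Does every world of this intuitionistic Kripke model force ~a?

No

Not every world: s0 ||-/- ~a.
s0 ||-/- ~a since s4 is accessible from s0 and s4 ||- a.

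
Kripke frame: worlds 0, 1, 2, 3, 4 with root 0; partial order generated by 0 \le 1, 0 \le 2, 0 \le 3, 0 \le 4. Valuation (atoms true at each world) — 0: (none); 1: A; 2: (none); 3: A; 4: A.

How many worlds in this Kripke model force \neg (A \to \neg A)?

3

0: does not force it — 0 \nVdash \neg (A \to \neg A) since 2 is accessible from 0 and 2 \Vdash A \to \neg A.
1: forces it.
2: does not force it.
3: forces it.
4: forces it.
Worlds forcing the formula: {1, 3, 4}.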